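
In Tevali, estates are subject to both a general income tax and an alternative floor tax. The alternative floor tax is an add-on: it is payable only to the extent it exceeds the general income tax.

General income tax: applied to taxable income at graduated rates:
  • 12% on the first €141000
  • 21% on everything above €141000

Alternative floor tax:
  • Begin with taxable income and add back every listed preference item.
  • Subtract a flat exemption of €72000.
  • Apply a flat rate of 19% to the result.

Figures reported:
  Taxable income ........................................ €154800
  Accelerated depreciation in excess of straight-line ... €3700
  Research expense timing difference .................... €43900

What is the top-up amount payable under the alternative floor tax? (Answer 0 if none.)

Alternative floor tax:
  Adjusted income: €154800 + €3700 + €43900 = €202400
  Less exemption €72000 → base €130400
  €130400 × 19% = €24776

General income tax:
  €141000 × 12% = €16920
  €13800 × 21% = €2898
  → €19818

Excess of alternative floor tax over general income tax: €24776 − €19818 = €4958.

€4958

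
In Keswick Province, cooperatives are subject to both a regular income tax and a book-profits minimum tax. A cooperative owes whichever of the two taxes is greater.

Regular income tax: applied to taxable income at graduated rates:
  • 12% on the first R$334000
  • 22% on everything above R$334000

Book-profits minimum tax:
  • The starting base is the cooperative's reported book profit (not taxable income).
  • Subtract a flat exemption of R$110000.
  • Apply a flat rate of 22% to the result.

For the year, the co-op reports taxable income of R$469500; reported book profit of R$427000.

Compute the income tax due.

Book-profits minimum tax:
  Base (reported book profit): R$427000
  Less exemption R$110000 → base R$317000
  R$317000 × 22% = R$69740

Regular income tax:
  R$334000 × 12% = R$40080
  R$135500 × 22% = R$29810
  → R$69890

R$69890 > R$69740, so the regular income tax governs.

R$69890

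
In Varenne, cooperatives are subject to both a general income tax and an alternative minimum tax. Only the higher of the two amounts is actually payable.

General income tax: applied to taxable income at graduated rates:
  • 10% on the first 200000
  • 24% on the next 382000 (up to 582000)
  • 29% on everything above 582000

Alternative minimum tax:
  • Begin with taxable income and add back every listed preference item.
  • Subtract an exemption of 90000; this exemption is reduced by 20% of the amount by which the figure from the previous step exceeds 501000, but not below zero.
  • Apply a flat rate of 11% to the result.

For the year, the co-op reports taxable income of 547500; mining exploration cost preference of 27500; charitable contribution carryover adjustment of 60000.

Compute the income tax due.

Alternative minimum tax:
  Adjusted income: 547500 + 27500 + 60000 = 635000
  Exemption: 90000 − 20% × (635000 − 501000) = 90000 − 26800 = 63200
  Base: 635000 − 63200 = 571800
  571800 × 11% = 62898

General income tax:
  200000 × 10% = 20000
  347500 × 24% = 83400
  → 103400

103400 > 62898, so the general income tax governs.

103400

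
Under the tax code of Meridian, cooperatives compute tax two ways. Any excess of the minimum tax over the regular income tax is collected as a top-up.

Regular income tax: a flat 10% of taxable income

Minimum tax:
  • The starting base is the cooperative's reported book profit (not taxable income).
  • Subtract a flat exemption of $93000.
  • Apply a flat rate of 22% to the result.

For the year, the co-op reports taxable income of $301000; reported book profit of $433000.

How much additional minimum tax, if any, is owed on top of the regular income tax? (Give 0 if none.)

$44700

Regular income tax:
  $301000 × 10% = $30100

Minimum tax:
  Base (reported book profit): $433000
  Less exemption $93000 → base $340000
  $340000 × 22% = $74800

Excess of minimum tax over regular income tax: $74800 − $30100 = $44700.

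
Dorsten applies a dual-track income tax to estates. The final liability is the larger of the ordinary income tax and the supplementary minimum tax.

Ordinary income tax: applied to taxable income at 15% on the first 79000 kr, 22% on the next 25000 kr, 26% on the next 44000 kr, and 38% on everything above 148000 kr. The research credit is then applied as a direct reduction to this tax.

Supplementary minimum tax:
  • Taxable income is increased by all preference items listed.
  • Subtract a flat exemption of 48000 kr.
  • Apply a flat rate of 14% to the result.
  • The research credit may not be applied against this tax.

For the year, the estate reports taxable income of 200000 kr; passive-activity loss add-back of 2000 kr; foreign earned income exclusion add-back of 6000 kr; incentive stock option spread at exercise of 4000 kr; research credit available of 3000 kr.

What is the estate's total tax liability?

Ordinary income tax:
  79000 kr × 15% = 11850 kr
  25000 kr × 22% = 5500 kr
  44000 kr × 26% = 11440 kr
  52000 kr × 38% = 19760 kr
  → 48550 kr
  Less research credit 3000 kr → 45550 kr

Supplementary minimum tax:
  Adjusted income: 200000 kr + 2000 kr + 6000 kr + 4000 kr = 212000 kr
  Less exemption 48000 kr → base 164000 kr
  164000 kr × 14% = 22960 kr

45550 kr > 22960 kr, so the ordinary income tax governs.

45550 kr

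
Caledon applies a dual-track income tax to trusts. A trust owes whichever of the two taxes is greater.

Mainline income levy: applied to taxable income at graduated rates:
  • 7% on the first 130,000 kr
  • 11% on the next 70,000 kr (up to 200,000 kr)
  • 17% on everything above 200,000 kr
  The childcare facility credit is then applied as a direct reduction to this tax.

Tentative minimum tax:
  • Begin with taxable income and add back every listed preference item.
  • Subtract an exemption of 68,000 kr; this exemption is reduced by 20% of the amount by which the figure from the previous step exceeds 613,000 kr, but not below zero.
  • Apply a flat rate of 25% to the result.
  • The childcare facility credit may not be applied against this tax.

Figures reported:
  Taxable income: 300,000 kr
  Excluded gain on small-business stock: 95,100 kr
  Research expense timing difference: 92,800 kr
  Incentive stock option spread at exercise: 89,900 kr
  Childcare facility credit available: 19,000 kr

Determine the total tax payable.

127,450 kr

Mainline income levy:
  130,000 kr × 7% = 9,100 kr
  70,000 kr × 11% = 7,700 kr
  100,000 kr × 17% = 17,000 kr
  → 33,800 kr
  Less childcare facility credit 19,000 kr → 14,800 kr

Tentative minimum tax:
  Adjusted income: 300,000 kr + 95,100 kr + 92,800 kr + 89,900 kr = 577,800 kr
  Exemption: 577,800 kr ≤ 613,000 kr, so full 68,000 kr applies
  Base: 577,800 kr − 68,000 kr = 509,800 kr
  509,800 kr × 25% = 127,450 kr

127,450 kr > 14,800 kr, so the tentative minimum tax is the binding amount.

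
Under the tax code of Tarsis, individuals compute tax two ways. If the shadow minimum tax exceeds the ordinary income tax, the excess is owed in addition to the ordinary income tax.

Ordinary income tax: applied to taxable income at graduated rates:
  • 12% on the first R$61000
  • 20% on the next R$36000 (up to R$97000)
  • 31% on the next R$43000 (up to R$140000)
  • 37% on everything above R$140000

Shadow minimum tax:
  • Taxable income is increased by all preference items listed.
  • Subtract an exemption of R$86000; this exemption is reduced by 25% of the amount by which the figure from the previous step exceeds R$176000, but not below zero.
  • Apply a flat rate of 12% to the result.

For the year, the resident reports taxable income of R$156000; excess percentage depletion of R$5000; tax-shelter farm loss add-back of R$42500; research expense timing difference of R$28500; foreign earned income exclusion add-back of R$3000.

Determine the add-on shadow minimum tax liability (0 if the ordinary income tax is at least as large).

R$0

Ordinary income tax:
  R$61000 × 12% = R$7320
  R$36000 × 20% = R$7200
  R$43000 × 31% = R$13330
  R$16000 × 37% = R$5920
  → R$33770

Shadow minimum tax:
  Adjusted income: R$156000 + R$5000 + R$42500 + R$28500 + R$3000 = R$235000
  Exemption: R$86000 − 25% × (R$235000 − R$176000) = R$86000 − R$14750 = R$71250
  Base: R$235000 − R$71250 = R$163750
  R$163750 × 12% = R$19650

R$19650 ≤ R$33770, so no add-on is due.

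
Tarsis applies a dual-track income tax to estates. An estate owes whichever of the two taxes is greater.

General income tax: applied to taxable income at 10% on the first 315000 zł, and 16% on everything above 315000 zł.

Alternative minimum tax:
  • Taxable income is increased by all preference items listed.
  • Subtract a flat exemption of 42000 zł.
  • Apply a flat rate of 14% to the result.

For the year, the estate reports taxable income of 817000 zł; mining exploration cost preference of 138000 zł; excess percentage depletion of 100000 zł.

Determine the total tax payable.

141820 zł

Alternative minimum tax:
  Adjusted income: 817000 zł + 138000 zł + 100000 zł = 1055000 zł
  Less exemption 42000 zł → base 1013000 zł
  1013000 zł × 14% = 141820 zł

General income tax:
  315000 zł × 10% = 31500 zł
  502000 zł × 16% = 80320 zł
  → 111820 zł

141820 zł > 111820 zł, so the alternative minimum tax is the binding amount.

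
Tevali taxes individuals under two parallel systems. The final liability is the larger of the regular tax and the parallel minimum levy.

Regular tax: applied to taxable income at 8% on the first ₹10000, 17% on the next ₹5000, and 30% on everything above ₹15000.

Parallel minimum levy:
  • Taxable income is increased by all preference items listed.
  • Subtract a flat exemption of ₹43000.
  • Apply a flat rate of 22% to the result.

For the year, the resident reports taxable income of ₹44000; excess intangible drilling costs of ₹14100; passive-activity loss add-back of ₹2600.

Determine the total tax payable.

Regular tax:
  ₹10000 × 8% = ₹800
  ₹5000 × 17% = ₹850
  ₹29000 × 30% = ₹8700
  → ₹10350

Parallel minimum levy:
  Adjusted income: ₹44000 + ₹14100 + ₹2600 = ₹60700
  Less exemption ₹43000 → base ₹17700
  ₹17700 × 22% = ₹3894

₹10350 > ₹3894, so the regular tax governs.

₹10350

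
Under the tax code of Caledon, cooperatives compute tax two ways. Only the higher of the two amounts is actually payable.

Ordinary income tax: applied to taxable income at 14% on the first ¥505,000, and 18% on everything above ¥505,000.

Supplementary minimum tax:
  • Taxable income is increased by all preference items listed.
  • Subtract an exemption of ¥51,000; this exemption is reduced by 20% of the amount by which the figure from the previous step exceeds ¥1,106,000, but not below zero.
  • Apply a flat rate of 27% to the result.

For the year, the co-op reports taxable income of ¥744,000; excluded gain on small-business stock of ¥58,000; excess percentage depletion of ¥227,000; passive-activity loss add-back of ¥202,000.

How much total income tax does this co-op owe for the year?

Supplementary minimum tax:
  Adjusted income: ¥744,000 + ¥58,000 + ¥227,000 + ¥202,000 = ¥1,231,000
  Exemption: ¥51,000 − 20% × (¥1,231,000 − ¥1,106,000) = ¥51,000 − ¥25,000 = ¥26,000
  Base: ¥1,231,000 − ¥26,000 = ¥1,205,000
  ¥1,205,000 × 27% = ¥325,350

Ordinary income tax:
  ¥505,000 × 14% = ¥70,700
  ¥239,000 × 18% = ¥43,020
  → ¥113,720

¥325,350 > ¥113,720, so the supplementary minimum tax is the binding amount.

¥325,350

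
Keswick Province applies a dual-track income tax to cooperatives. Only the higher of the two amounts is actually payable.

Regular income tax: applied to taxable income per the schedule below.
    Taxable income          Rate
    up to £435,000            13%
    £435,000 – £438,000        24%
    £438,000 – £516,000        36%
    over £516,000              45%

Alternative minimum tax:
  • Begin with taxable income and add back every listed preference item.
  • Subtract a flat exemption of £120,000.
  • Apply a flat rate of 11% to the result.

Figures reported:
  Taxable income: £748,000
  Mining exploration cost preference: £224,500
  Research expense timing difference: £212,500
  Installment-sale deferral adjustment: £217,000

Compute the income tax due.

£189,750

Regular income tax:
  £435,000 × 13% = £56,550
  £3,000 × 24% = £720
  £78,000 × 36% = £28,080
  £232,000 × 45% = £104,400
  → £189,750

Alternative minimum tax:
  Adjusted income: £748,000 + £224,500 + £212,500 + £217,000 = £1,402,000
  Less exemption £120,000 → base £1,282,000
  £1,282,000 × 11% = £141,020

£189,750 > £141,020, so the regular income tax governs.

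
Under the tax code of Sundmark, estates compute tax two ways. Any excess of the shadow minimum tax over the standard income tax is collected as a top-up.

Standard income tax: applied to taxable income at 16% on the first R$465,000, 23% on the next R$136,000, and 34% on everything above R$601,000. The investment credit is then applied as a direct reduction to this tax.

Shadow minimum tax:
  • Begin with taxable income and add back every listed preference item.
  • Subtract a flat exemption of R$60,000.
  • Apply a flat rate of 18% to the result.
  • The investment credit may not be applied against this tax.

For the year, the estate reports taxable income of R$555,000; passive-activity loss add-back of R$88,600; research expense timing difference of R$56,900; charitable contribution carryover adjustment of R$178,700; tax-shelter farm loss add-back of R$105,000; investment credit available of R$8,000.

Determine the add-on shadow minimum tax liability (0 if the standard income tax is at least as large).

R$79,256

Standard income tax:
  R$465,000 × 16% = R$74,400
  R$90,000 × 23% = R$20,700
  → R$95,100
  Less investment credit R$8,000 → R$87,100

Shadow minimum tax:
  Adjusted income: R$555,000 + R$88,600 + R$56,900 + R$178,700 + R$105,000 = R$984,200
  Less exemption R$60,000 → base R$924,200
  R$924,200 × 18% = R$166,356

Excess of shadow minimum tax over standard income tax: R$166,356 − R$87,100 = R$79,256.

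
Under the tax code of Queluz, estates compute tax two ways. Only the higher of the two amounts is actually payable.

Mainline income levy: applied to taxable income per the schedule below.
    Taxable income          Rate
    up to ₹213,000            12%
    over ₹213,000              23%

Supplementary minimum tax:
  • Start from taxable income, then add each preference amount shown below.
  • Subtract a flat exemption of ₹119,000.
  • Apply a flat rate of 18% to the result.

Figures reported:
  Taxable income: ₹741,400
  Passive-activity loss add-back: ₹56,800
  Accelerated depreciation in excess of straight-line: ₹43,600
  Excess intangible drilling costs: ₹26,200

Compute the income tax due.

Mainline income levy:
  ₹213,000 × 12% = ₹25,560
  ₹528,400 × 23% = ₹121,532
  → ₹147,092

Supplementary minimum tax:
  Adjusted income: ₹741,400 + ₹56,800 + ₹43,600 + ₹26,200 = ₹868,000
  Less exemption ₹119,000 → base ₹749,000
  ₹749,000 × 18% = ₹134,820

₹147,092 > ₹134,820, so the mainline income levy governs.

₹147,092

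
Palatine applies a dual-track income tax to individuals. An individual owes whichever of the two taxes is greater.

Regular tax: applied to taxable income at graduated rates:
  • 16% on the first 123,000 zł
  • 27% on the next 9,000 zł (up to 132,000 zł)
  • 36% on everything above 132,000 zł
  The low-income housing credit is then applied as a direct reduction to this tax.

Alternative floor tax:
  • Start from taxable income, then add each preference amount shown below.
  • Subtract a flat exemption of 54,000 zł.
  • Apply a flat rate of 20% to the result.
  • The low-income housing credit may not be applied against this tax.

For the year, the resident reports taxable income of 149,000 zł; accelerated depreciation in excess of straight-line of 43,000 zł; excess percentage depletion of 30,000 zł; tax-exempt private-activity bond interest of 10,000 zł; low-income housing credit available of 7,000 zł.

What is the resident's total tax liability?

Regular tax:
  123,000 zł × 16% = 19,680 zł
  9,000 zł × 27% = 2,430 zł
  17,000 zł × 36% = 6,120 zł
  → 28,230 zł
  Less low-income housing credit 7,000 zł → 21,230 zł

Alternative floor tax:
  Adjusted income: 149,000 zł + 43,000 zł + 30,000 zł + 10,000 zł = 232,000 zł
  Less exemption 54,000 zł → base 178,000 zł
  178,000 zł × 20% = 35,600 zł

35,600 zł > 21,230 zł, so the alternative floor tax is the binding amount.

35,600 zł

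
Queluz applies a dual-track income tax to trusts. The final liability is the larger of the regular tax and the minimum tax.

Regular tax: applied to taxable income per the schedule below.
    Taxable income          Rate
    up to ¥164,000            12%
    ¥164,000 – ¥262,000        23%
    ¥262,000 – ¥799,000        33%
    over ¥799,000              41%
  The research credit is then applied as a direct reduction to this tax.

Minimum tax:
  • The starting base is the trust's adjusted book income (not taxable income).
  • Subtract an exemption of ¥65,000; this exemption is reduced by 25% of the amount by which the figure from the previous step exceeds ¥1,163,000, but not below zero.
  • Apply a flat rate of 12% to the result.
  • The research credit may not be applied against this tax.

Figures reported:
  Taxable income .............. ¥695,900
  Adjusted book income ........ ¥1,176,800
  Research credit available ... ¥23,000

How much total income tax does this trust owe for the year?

¥162,407

Minimum tax:
  Base (adjusted book income): ¥1,176,800
  Exemption: ¥65,000 − 25% × (¥1,176,800 − ¥1,163,000) = ¥65,000 − ¥3,450 = ¥61,550
  Base: ¥1,176,800 − ¥61,550 = ¥1,115,250
  ¥1,115,250 × 12% = ¥133,830

Regular tax:
  ¥164,000 × 12% = ¥19,680
  ¥98,000 × 23% = ¥22,540
  ¥433,900 × 33% = ¥143,187
  → ¥185,407
  Less research credit ¥23,000 → ¥162,407

¥162,407 > ¥133,830, so the regular tax governs.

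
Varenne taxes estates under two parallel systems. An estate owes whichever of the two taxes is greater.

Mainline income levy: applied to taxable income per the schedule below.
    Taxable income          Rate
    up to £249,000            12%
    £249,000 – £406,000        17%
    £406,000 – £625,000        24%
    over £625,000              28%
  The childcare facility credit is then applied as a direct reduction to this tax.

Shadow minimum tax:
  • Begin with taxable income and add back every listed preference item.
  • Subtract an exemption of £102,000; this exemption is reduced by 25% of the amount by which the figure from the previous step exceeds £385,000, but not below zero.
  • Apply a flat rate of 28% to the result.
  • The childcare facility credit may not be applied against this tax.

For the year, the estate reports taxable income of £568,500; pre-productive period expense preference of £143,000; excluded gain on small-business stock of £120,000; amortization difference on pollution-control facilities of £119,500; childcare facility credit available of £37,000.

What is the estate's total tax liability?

Shadow minimum tax:
  Adjusted income: £568,500 + £143,000 + £120,000 + £119,500 = £951,000
  Exemption: 25% × (£951,000 − £385,000) = £141,500 ≥ £102,000, so the exemption is fully phased out
  Base: £951,000 − £0 = £951,000
  £951,000 × 28% = £266,280

Mainline income levy:
  £249,000 × 12% = £29,880
  £157,000 × 17% = £26,690
  £162,500 × 24% = £39,000
  → £95,570
  Less childcare facility credit £37,000 → £58,570

£266,280 > £58,570, so the shadow minimum tax is the binding amount.

£266,280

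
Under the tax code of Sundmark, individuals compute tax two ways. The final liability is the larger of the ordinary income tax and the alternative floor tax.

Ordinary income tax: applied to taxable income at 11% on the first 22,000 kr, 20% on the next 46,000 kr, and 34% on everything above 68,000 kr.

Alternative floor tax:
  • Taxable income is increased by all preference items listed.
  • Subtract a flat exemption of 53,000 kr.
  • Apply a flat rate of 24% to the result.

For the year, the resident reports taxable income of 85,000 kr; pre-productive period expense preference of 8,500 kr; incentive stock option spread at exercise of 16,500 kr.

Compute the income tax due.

17,400 kr

Alternative floor tax:
  Adjusted income: 85,000 kr + 8,500 kr + 16,500 kr = 110,000 kr
  Less exemption 53,000 kr → base 57,000 kr
  57,000 kr × 24% = 13,680 kr

Ordinary income tax:
  22,000 kr × 11% = 2,420 kr
  46,000 kr × 20% = 9,200 kr
  17,000 kr × 34% = 5,780 kr
  → 17,400 kr

17,400 kr > 13,680 kr, so the ordinary income tax governs.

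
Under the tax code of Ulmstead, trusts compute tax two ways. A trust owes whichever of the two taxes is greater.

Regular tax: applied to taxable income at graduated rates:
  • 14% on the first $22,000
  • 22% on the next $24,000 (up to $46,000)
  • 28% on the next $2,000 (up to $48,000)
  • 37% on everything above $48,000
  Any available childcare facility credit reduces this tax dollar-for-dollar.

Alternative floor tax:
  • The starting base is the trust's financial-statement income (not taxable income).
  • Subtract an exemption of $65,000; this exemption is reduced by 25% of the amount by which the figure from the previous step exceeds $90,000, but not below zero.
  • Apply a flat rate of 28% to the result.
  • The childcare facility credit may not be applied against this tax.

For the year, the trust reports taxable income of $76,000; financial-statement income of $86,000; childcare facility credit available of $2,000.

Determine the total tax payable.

Regular tax:
  $22,000 × 14% = $3,080
  $24,000 × 22% = $5,280
  $2,000 × 28% = $560
  $28,000 × 37% = $10,360
  → $19,280
  Less childcare facility credit $2,000 → $17,280

Alternative floor tax:
  Base (financial-statement income): $86,000
  Exemption: $86,000 ≤ $90,000, so full $65,000 applies
  Base: $86,000 − $65,000 = $21,000
  $21,000 × 28% = $5,880

$17,280 > $5,880, so the regular tax governs.

$17,280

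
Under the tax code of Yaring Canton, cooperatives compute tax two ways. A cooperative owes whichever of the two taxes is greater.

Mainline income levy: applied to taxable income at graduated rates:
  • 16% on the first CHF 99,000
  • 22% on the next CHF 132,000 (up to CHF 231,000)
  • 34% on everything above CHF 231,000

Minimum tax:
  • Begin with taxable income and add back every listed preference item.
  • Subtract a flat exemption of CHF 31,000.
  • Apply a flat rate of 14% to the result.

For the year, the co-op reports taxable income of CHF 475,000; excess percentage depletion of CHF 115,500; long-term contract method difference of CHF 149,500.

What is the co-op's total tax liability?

Mainline income levy:
  CHF 99,000 × 16% = CHF 15,840
  CHF 132,000 × 22% = CHF 29,040
  CHF 244,000 × 34% = CHF 82,960
  → CHF 127,840

Minimum tax:
  Adjusted income: CHF 475,000 + CHF 115,500 + CHF 149,500 = CHF 740,000
  Less exemption CHF 31,000 → base CHF 709,000
  CHF 709,000 × 14% = CHF 99,260

CHF 127,840 > CHF 99,260, so the mainline income levy governs.

CHF 127,840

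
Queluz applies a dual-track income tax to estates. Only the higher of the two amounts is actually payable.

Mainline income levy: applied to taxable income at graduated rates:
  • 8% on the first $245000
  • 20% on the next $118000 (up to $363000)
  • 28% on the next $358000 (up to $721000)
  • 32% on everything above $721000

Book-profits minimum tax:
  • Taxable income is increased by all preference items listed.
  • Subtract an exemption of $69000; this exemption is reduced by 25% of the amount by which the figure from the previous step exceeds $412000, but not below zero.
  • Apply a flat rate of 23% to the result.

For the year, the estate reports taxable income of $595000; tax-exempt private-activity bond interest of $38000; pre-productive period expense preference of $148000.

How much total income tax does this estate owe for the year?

$179630

Mainline income levy:
  $245000 × 8% = $19600
  $118000 × 20% = $23600
  $232000 × 28% = $64960
  → $108160

Book-profits minimum tax:
  Adjusted income: $595000 + $38000 + $148000 = $781000
  Exemption: 25% × ($781000 − $412000) = $92250 ≥ $69000, so the exemption is fully phased out
  Base: $781000 − $0 = $781000
  $781000 × 23% = $179630

$179630 > $108160, so the book-profits minimum tax is the binding amount.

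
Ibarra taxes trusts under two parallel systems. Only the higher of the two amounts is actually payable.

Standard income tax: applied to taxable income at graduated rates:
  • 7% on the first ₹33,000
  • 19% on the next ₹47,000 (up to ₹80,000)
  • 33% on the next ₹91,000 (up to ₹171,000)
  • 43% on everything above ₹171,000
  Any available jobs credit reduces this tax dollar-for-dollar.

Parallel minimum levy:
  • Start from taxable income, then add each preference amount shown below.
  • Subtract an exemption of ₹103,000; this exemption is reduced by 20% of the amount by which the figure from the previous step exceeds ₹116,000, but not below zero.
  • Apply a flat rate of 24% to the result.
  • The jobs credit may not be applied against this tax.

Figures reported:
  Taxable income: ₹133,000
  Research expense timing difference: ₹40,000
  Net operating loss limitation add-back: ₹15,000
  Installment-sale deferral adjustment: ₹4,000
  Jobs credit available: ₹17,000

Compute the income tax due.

₹25,008

Parallel minimum levy:
  Adjusted income: ₹133,000 + ₹40,000 + ₹15,000 + ₹4,000 = ₹192,000
  Exemption: ₹103,000 − 20% × (₹192,000 − ₹116,000) = ₹103,000 − ₹15,200 = ₹87,800
  Base: ₹192,000 − ₹87,800 = ₹104,200
  ₹104,200 × 24% = ₹25,008

Standard income tax:
  ₹33,000 × 7% = ₹2,310
  ₹47,000 × 19% = ₹8,930
  ₹53,000 × 33% = ₹17,490
  → ₹28,730
  Less jobs credit ₹17,000 → ₹11,730

₹25,008 > ₹11,730, so the parallel minimum levy is the binding amount.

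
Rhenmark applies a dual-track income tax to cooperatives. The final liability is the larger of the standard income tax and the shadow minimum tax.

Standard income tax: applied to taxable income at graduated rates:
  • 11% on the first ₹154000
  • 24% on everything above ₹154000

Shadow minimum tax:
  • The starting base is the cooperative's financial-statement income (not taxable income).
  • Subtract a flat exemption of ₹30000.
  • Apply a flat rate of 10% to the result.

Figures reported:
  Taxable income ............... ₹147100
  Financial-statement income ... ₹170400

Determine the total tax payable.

Standard income tax:
  ₹147100 × 11% = ₹16181

Shadow minimum tax:
  Base (financial-statement income): ₹170400
  Less exemption ₹30000 → base ₹140400
  ₹140400 × 10% = ₹14040

₹16181 > ₹14040, so the standard income tax governs.

₹16181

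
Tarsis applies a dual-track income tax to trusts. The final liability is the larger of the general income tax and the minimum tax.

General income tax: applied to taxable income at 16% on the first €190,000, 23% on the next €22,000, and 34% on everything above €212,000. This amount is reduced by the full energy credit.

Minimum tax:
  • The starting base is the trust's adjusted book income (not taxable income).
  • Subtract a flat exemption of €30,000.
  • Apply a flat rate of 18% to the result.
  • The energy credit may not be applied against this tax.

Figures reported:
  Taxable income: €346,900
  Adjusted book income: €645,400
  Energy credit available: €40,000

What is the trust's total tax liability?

€110,772

General income tax:
  €190,000 × 16% = €30,400
  €22,000 × 23% = €5,060
  €134,900 × 34% = €45,866
  → €81,326
  Less energy credit €40,000 → €41,326

Minimum tax:
  Base (adjusted book income): €645,400
  Less exemption €30,000 → base €615,400
  €615,400 × 18% = €110,772

€110,772 > €41,326, so the minimum tax is the binding amount.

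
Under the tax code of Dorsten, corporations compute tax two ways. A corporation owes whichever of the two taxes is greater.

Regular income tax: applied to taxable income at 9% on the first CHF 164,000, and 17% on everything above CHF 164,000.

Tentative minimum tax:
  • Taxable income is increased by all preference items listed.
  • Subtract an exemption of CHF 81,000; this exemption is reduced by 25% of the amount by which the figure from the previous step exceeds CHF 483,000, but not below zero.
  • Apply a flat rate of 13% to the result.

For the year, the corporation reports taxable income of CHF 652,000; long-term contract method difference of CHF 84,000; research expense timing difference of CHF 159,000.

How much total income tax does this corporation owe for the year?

CHF 116,350

Tentative minimum tax:
  Adjusted income: CHF 652,000 + CHF 84,000 + CHF 159,000 = CHF 895,000
  Exemption: 25% × (CHF 895,000 − CHF 483,000) = CHF 103,000 ≥ CHF 81,000, so the exemption is fully phased out
  Base: CHF 895,000 − CHF 0 = CHF 895,000
  CHF 895,000 × 13% = CHF 116,350

Regular income tax:
  CHF 164,000 × 9% = CHF 14,760
  CHF 488,000 × 17% = CHF 82,960
  → CHF 97,720

CHF 116,350 > CHF 97,720, so the tentative minimum tax is the binding amount.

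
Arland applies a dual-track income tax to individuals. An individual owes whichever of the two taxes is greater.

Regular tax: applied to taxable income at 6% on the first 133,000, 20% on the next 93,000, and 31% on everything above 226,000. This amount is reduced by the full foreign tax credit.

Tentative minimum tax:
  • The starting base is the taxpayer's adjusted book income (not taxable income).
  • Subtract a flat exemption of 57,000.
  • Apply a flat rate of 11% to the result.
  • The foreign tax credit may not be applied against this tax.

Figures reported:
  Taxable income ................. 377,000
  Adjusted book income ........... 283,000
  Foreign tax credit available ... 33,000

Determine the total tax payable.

Regular tax:
  133,000 × 6% = 7,980
  93,000 × 20% = 18,600
  151,000 × 31% = 46,810
  → 73,390
  Less foreign tax credit 33,000 → 40,390

Tentative minimum tax:
  Base (adjusted book income): 283,000
  Less exemption 57,000 → base 226,000
  226,000 × 11% = 24,860

40,390 > 24,860, so the regular tax governs.

40,390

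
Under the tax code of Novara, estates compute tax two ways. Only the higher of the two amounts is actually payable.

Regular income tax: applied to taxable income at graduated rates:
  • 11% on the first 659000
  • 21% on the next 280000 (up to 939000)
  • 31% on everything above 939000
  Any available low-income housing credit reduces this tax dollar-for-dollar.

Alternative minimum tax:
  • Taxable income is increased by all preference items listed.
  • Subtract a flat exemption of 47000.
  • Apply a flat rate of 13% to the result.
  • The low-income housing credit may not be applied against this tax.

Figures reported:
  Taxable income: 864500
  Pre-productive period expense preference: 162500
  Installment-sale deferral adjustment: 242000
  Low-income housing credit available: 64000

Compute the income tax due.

Alternative minimum tax:
  Adjusted income: 864500 + 162500 + 242000 = 1269000
  Less exemption 47000 → base 1222000
  1222000 × 13% = 158860

Regular income tax:
  659000 × 11% = 72490
  205500 × 21% = 43155
  → 115645
  Less low-income housing credit 64000 → 51645

158860 > 51645, so the alternative minimum tax is the binding amount.

158860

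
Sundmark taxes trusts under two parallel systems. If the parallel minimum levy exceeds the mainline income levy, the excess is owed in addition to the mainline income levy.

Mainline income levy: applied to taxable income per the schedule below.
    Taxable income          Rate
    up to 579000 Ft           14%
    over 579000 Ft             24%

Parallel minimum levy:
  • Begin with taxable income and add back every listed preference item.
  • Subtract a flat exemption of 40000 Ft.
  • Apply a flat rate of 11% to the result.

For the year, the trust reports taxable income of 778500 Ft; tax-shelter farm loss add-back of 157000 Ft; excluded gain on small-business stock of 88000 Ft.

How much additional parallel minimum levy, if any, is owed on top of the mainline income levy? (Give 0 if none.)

0 Ft

Parallel minimum levy:
  Adjusted income: 778500 Ft + 157000 Ft + 88000 Ft = 1023500 Ft
  Less exemption 40000 Ft → base 983500 Ft
  983500 Ft × 11% = 108185 Ft

Mainline income levy:
  579000 Ft × 14% = 81060 Ft
  199500 Ft × 24% = 47880 Ft
  → 128940 Ft

108185 Ft ≤ 128940 Ft, so no add-on is due.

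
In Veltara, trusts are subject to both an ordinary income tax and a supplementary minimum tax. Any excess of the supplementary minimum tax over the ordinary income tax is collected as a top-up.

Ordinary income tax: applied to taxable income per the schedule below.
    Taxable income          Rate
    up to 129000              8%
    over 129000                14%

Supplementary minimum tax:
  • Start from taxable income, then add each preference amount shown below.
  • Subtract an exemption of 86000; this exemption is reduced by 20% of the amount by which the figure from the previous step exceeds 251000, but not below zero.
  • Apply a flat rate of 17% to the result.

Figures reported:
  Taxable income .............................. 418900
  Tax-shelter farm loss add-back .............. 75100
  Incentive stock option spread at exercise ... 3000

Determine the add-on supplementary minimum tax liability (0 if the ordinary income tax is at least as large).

27328

Supplementary minimum tax:
  Adjusted income: 418900 + 75100 + 3000 = 497000
  Exemption: 86000 − 20% × (497000 − 251000) = 86000 − 49200 = 36800
  Base: 497000 − 36800 = 460200
  460200 × 17% = 78234

Ordinary income tax:
  129000 × 8% = 10320
  289900 × 14% = 40586
  → 50906

Excess of supplementary minimum tax over ordinary income tax: 78234 − 50906 = 27328.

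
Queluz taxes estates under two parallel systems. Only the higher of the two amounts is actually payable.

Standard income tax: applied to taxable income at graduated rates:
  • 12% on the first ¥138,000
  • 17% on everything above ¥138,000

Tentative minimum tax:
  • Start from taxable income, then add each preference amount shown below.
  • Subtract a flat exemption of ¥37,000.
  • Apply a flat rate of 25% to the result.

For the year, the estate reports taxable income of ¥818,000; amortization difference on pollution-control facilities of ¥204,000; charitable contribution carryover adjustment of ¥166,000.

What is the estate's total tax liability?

¥287,750

Tentative minimum tax:
  Adjusted income: ¥818,000 + ¥204,000 + ¥166,000 = ¥1,188,000
  Less exemption ¥37,000 → base ¥1,151,000
  ¥1,151,000 × 25% = ¥287,750

Standard income tax:
  ¥138,000 × 12% = ¥16,560
  ¥680,000 × 17% = ¥115,600
  → ¥132,160

¥287,750 > ¥132,160, so the tentative minimum tax is the binding amount.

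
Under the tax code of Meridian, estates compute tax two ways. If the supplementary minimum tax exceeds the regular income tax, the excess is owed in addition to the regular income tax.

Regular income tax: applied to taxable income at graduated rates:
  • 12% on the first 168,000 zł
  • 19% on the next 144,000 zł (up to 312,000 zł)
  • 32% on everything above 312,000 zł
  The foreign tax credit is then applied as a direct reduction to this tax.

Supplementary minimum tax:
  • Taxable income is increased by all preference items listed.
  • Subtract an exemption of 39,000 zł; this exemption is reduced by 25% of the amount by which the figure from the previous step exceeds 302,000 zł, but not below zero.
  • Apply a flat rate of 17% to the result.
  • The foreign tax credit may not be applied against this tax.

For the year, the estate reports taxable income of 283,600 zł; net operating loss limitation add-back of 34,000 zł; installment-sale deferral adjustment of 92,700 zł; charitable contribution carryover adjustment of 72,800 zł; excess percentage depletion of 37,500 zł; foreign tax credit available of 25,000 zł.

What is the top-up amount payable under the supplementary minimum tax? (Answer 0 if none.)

Regular income tax:
  168,000 zł × 12% = 20,160 zł
  115,600 zł × 19% = 21,964 zł
  → 42,124 zł
  Less foreign tax credit 25,000 zł → 17,124 zł

Supplementary minimum tax:
  Adjusted income: 283,600 zł + 34,000 zł + 92,700 zł + 72,800 zł + 37,500 zł = 520,600 zł
  Exemption: 25% × (520,600 zł − 302,000 zł) = 54,650 zł ≥ 39,000 zł, so the exemption is fully phased out
  Base: 520,600 zł − 0 zł = 520,600 zł
  520,600 zł × 17% = 88,502 zł

Excess of supplementary minimum tax over regular income tax: 88,502 zł − 17,124 zł = 71,378 zł.

71,378 zł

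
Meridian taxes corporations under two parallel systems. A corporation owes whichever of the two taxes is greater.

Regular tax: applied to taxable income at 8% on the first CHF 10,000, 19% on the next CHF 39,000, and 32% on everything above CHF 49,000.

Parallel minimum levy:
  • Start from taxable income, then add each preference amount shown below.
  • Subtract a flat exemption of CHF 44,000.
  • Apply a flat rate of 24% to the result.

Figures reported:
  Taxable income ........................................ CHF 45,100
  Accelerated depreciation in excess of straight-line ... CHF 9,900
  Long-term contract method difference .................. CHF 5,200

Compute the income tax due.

Parallel minimum levy:
  Adjusted income: CHF 45,100 + CHF 9,900 + CHF 5,200 = CHF 60,200
  Less exemption CHF 44,000 → base CHF 16,200
  CHF 16,200 × 24% = CHF 3,888

Regular tax:
  CHF 10,000 × 8% = CHF 800
  CHF 35,100 × 19% = CHF 6,669
  → CHF 7,469

CHF 7,469 > CHF 3,888, so the regular tax governs.

CHF 7,469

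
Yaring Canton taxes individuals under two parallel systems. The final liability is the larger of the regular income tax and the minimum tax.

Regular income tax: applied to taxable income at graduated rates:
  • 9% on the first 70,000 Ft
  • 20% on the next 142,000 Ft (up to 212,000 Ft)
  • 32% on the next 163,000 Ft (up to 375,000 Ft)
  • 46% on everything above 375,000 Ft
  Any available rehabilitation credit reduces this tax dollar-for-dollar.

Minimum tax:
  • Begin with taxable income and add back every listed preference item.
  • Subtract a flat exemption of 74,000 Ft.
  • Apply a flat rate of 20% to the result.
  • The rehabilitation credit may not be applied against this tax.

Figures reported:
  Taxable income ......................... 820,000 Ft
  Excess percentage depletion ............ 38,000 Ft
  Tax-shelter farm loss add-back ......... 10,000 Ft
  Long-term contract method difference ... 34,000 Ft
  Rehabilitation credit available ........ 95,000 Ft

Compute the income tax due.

196,560 Ft

Minimum tax:
  Adjusted income: 820,000 Ft + 38,000 Ft + 10,000 Ft + 34,000 Ft = 902,000 Ft
  Less exemption 74,000 Ft → base 828,000 Ft
  828,000 Ft × 20% = 165,600 Ft

Regular income tax:
  70,000 Ft × 9% = 6,300 Ft
  142,000 Ft × 20% = 28,400 Ft
  163,000 Ft × 32% = 52,160 Ft
  445,000 Ft × 46% = 204,700 Ft
  → 291,560 Ft
  Less rehabilitation credit 95,000 Ft → 196,560 Ft

196,560 Ft > 165,600 Ft, so the regular income tax governs.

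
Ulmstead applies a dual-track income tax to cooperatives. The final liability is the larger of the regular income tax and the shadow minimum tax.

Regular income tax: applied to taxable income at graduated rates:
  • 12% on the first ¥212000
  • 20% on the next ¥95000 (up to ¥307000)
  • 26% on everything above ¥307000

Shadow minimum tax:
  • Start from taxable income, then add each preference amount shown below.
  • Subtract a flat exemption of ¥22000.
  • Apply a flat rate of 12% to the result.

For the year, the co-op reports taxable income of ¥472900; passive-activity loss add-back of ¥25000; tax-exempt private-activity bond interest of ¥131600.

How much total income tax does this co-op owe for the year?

Shadow minimum tax:
  Adjusted income: ¥472900 + ¥25000 + ¥131600 = ¥629500
  Less exemption ¥22000 → base ¥607500
  ¥607500 × 12% = ¥72900

Regular income tax:
  ¥212000 × 12% = ¥25440
  ¥95000 × 20% = ¥19000
  ¥165900 × 26% = ¥43134
  → ¥87574

¥87574 > ¥72900, so the regular income tax governs.

¥87574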